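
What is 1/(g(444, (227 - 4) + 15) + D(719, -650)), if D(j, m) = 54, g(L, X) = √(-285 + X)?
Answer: 54/2963 - I*√47/2963 ≈ 0.018225 - 0.0023138*I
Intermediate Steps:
1/(g(444, (227 - 4) + 15) + D(719, -650)) = 1/(√(-285 + ((227 - 4) + 15)) + 54) = 1/(√(-285 + (223 + 15)) + 54) = 1/(√(-285 + 238) + 54) = 1/(√(-47) + 54) = 1/(I*√47 + 54) = 1/(54 + I*√47)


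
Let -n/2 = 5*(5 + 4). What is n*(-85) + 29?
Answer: 7679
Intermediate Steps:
n = -90 (n = -10*(5 + 4) = -10*9 = -2*45 = -90)
n*(-85) + 29 = -90*(-85) + 29 = 7650 + 29 = 7679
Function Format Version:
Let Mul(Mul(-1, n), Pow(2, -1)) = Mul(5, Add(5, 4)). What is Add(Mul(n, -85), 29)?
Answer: 7679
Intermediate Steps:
n = -90 (n = Mul(-2, Mul(5, Add(5, 4))) = Mul(-2, Mul(5, 9)) = Mul(-2, 45) = -90)
Add(Mul(n, -85), 29) = Add(Mul(-90, -85), 29) = Add(7650, 29) = 7679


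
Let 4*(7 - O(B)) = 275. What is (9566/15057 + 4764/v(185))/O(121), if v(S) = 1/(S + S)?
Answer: -106162729304/3719079 ≈ -28545.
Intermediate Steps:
v(S) = 1/(2*S)
O(B) = -247/4 (O(B) = 7 - 1/4*275 = 7 - 275/4 = -247/4)
(9566/15057 + 4764/v(185))/O(121) = (9566/15057 + 4764/(((1/2)/185)))/(-247/4) = (9566*(1/15057) + 4764/(((1/2)*(1/185))))*(-4/247) = (9566/15057 + 4764/(1/370))*(-4/247) = (9566/15057 + 4764*370)*(-4/247) = (9566/15057 + 1762680)*(-4/247) = (26540682326/15057)*(-4/247) = -106162729304/3719079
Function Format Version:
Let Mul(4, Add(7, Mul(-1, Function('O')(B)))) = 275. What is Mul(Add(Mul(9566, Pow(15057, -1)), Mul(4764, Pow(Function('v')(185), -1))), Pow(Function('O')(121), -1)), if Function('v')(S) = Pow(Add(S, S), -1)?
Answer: Rational(-106162729304, 3719079) ≈ -28545.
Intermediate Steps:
Function('v')(S) = Mul(Rational(1, 2), Pow(S, -1)) (Function('v')(S) = Pow(Mul(2, S), -1) = Mul(Rational(1, 2), Pow(S, -1)))
Function('O')(B) = Rational(-247, 4) (Function('O')(B) = Add(7, Mul(Rational(-1, 4), 275)) = Add(7, Rational(-275, 4)) = Rational(-247, 4))
Mul(Add(Mul(9566, Pow(15057, -1)), Mul(4764, Pow(Function('v')(185), -1))), Pow(Function('O')(121), -1)) = Mul(Add(Mul(9566, Pow(15057, -1)), Mul(4764, Pow(Mul(Rational(1, 2), Pow(185, -1)), -1))), Pow(Rational(-247, 4), -1)) = Mul(Add(Mul(9566, Rational(1, 15057)), Mul(4764, Pow(Mul(Rational(1, 2), Rational(1, 185)), -1))), Rational(-4, 247)) = Mul(Add(Rational(9566, 15057), Mul(4764, Pow(Rational(1, 370), -1))), Rational(-4, 247)) = Mul(Add(Rational(9566, 15057), Mul(4764, 370)), Rational(-4, 247)) = Mul(Add(Rational(9566, 15057), 1762680), Rational(-4, 247)) = Mul(Rational(26540682326, 15057), Rational(-4, 247)) = Rational(-106162729304, 3719079)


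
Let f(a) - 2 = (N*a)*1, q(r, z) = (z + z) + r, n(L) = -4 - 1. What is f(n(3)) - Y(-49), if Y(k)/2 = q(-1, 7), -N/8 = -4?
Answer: -184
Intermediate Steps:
N = 32 (N = -8*(-4) = 32)
n(L) = -5
q(r, z) = r + 2*z (q(r, z) = 2*z + r = r + 2*z)
Y(k) = 26 (Y(k) = 2*(-1 + 2*7) = 2*(-1 + 14) = 2*13 = 26)
f(a) = 2 + 32*a (f(a) = 2 + (32*a)*1 = 2 + 32*a)
f(n(3)) - Y(-49) = (2 + 32*(-5)) - 1*26 = (2 - 160) - 26 = -158 - 26 = -184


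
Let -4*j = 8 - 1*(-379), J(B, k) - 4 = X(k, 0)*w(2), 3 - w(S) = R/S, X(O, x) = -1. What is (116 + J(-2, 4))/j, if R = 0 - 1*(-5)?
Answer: -478/387 ≈ -1.2351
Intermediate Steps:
R = 5 (R = 0 + 5 = 5)
w(S) = 3 - 5/S
J(B, k) = 7/2 (J(B, k) = 4 - (3 - 5/2) = 4 - 1*1/2 = 4 - 1/2 = 7/2)
j = -387/4 (j = -(8 - 1*(-379))/4 = -(8 + 379)/4 = -1/4*387 = -387/4 ≈ -96.750)
(116 + J(-2, 4))/j = (116 + 7/2)/(-387/4) = (239/2)*(-4/387) = -478/387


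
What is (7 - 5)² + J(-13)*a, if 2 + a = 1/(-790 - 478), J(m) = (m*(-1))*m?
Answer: 433825/1268 ≈ 342.13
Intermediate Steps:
J(m) = -m² (J(m) = (-m)*m = -m²)
a = -2537/1268 (a = -2 + 1/(-790 - 478) = -2 + 1/(-1268) = -2 - 1/1268 = -2537/1268 ≈ -2.0008)
(7 - 5)² + J(-13)*a = (7 - 5)² - 1*(-13)²*(-2537/1268) = 2² - 1*169*(-2537/1268) = 4 - 169*(-2537/1268) = 4 + 428753/1268 = 433825/1268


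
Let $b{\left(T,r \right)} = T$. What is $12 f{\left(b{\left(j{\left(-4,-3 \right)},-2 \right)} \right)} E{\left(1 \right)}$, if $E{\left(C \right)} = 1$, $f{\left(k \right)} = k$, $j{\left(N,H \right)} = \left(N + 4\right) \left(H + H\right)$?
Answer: $0$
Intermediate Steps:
$j{\left(N,H \right)} = 2 H \left(4 + N\right)$ ($j{\left(N,H \right)} = \left(4 + N\right) 2 H = 2 H \left(4 + N\right)$)
$12 f{\left(b{\left(j{\left(-4,-3 \right)},-2 \right)} \right)} E{\left(1 \right)} = 12 \cdot 2 \left(-3\right) \left(4 - 4\right) 1 = 12 \cdot 2 \left(-3\right) 0 \cdot 1 = 12 \cdot 0 \cdot 1 = 0 \cdot 1 = 0$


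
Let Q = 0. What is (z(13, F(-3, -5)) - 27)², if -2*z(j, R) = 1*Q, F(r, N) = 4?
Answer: 729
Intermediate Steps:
z(j, R) = 0 (z(j, R) = -0/2 = -½*0 = 0)
(z(13, F(-3, -5)) - 27)² = (0 - 27)² = (-27)² = 729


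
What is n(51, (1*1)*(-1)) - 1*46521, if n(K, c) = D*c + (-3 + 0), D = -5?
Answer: -46519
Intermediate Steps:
n(K, c) = -3 - 5*c (n(K, c) = -5*c + (-3 + 0) = -5*c - 3 = -3 - 5*c)
n(51, (1*1)*(-1)) - 1*46521 = (-3 - 5*1*1*(-1)) - 1*46521 = (-3 - 5*(-1)) - 46521 = (-3 + 5) - 46521 = 2 - 46521 = -46519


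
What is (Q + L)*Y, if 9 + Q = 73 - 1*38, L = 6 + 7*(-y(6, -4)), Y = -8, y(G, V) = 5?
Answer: 24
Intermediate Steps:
L = -29 (L = 6 + 7*(-1*5) = 6 + 7*(-5) = 6 - 35 = -29)
Q = 26 (Q = -9 + (73 - 1*38) = -9 + (73 - 38) = -9 + 35 = 26)
(Q + L)*Y = (26 - 29)*(-8) = -3*(-8) = 24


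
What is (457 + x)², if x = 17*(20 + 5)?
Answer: 777924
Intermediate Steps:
x = 425 (x = 17*25 = 425)
(457 + x)² = (457 + 425)² = 882² = 777924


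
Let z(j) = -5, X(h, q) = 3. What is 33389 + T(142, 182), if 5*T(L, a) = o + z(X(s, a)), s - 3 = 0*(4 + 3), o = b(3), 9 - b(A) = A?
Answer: 166946/5 ≈ 33389.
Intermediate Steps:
b(A) = 9 - A
o = 6 (o = 9 - 1*3 = 9 - 3 = 6)
s = 3 (s = 3 + 0*(4 + 3) = 3 + 0*7 = 3 + 0 = 3)
T(L, a) = 1/5 (T(L, a) = (6 - 5)/5 = (1/5)*1 = 1/5)
33389 + T(142, 182) = 33389 + 1/5 = 166946/5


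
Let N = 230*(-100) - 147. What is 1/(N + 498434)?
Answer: 1/475287 ≈ 2.1040e-6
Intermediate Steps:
N = -23147 (N = -23000 - 147 = -23147)
1/(N + 498434) = 1/(-23147 + 498434) = 1/475287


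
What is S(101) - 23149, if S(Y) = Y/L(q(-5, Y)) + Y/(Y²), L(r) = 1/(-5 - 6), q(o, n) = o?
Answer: -2450259/101 ≈ -24260.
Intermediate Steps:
L(r) = -1/11 (L(r) = 1/(-11) = -1/11)
S(Y) = 1/Y - 11*Y (S(Y) = Y/(-1/11) + Y/(Y²) = Y*(-11) + Y/Y² = -11*Y + 1/Y = 1/Y - 11*Y)
S(101) - 23149 = (1/101 - 11*101) - 23149 = (1/101 - 1111) - 23149 = -112210/101 - 23149 = -2450259/101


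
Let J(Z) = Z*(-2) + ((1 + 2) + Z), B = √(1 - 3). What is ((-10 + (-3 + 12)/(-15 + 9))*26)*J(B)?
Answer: -897 + 299*I*√2 ≈ -897.0 + 422.85*I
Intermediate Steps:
B = I*√2 (B = √(-2) = I*√2 ≈ 1.4142*I)
J(Z) = 3 - Z (J(Z) = -2*Z + (3 + Z) = 3 - Z)
((-10 + (-3 + 12)/(-15 + 9))*26)*J(B) = ((-10 + (-3 + 12)/(-15 + 9))*26)*(3 - I*√2) = ((-10 + 9/(-6))*26)*(3 - I*√2) = ((-10 + 9*(-⅙))*26)*(3 - I*√2) = ((-10 - 3/2)*26)*(3 - I*√2) = (-23/2*26)*(3 - I*√2) = -299*(3 - I*√2) = -897 + 299*I*√2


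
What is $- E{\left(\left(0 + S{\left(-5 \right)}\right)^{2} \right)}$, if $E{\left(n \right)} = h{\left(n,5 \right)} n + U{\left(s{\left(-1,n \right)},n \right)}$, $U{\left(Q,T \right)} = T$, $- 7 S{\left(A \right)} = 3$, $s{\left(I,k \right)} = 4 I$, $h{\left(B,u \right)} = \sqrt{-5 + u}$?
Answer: $- \frac{9}{49} \approx -0.18367$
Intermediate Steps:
$S{\left(A \right)} = - \frac{3}{7}$ ($S{\left(A \right)} = \left(- \frac{1}{7}\right) 3 = - \frac{3}{7}$)
$E{\left(n \right)} = n$ ($E{\left(n \right)} = \sqrt{-5 + 5} n + n = \sqrt{0} n + n = 0 n + n = 0 + n = n$)
$- E{\left(\left(0 + S{\left(-5 \right)}\right)^{2} \right)} = - \left(0 - \frac{3}{7}\right)^{2} = - \left(- \frac{3}{7}\right)^{2} = \left(-1\right) \frac{9}{49} = - \frac{9}{49}$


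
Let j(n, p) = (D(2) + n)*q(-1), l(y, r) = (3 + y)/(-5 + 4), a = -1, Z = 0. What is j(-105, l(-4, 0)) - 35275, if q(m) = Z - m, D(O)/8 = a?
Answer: -35388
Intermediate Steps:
D(O) = -8 (D(O) = 8*(-1) = -8)
q(m) = -m (q(m) = 0 - m = -m)
l(y, r) = -3 - y (l(y, r) = (3 + y)/(-1) = (3 + y)*(-1) = -3 - y)
j(n, p) = -8 + n (j(n, p) = (-8 + n)*(-1*(-1)) = (-8 + n)*1 = -8 + n)
j(-105, l(-4, 0)) - 35275 = (-8 - 105) - 35275 = -113 - 35275 = -35388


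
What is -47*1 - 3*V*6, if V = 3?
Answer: -101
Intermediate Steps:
-47*1 - 3*V*6 = -47*1 - 3*3*6 = -47 - 9*6 = -47 - 54 = -101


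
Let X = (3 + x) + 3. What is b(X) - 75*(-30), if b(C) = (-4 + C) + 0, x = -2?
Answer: 2250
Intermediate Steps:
X = 4 (X = (3 - 2) + 3 = 1 + 3 = 4)
b(C) = -4 + C
b(X) - 75*(-30) = (-4 + 4) - 75*(-30) = 0 + 2250 = 2250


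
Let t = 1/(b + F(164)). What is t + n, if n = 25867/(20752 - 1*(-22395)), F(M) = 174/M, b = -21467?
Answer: 45527736415/75947651429 ≈ 0.59946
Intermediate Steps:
n = 25867/43147 (n = 25867/(20752 + 22395) = 25867/43147 ≈ 0.59951)
t = -82/1760207 (t = 1/(-21467 + 174/164) = 1/(-21467 + 174*(1/164)) = 1/(-21467 + 87/82) = 1/(-1760207/82) = -82/1760207 ≈ -4.6585e-5)
t + n = -82/1760207 + 25867/43147 = 45527736415/75947651429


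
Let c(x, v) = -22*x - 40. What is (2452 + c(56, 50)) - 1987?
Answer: -807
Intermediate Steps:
c(x, v) = -40 - 22*x
(2452 + c(56, 50)) - 1987 = (2452 + (-40 - 22*56)) - 1987 = (2452 + (-40 - 1232)) - 1987 = (2452 - 1272) - 1987 = 1180 - 1987 = -807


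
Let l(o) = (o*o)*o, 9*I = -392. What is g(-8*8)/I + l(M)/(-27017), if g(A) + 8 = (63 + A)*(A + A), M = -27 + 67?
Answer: -6783295/1323833 ≈ -5.1240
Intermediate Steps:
I = -392/9 (I = (⅑)*(-392) = -392/9 ≈ -43.556)
M = 40
l(o) = o³ (l(o) = o²*o = o³)
g(A) = -8 + 2*A*(63 + A) (g(A) = -8 + (63 + A)*(A + A) = -8 + (63 + A)*(2*A) = -8 + 2*A*(63 + A))
g(-8*8)/I + l(M)/(-27017) = (-8 + 2*(-8*8)² + 126*(-8*8))/(-392/9) + 40³/(-27017) = (-8 + 2*(-64)² + 126*(-64))*(-9/392) + 64000*(-1/27017) = (-8 + 2*4096 - 8064)*(-9/392) - 64000/27017 = (-8 + 8192 - 8064)*(-9/392) - 64000/27017 = 120*(-9/392) - 64000/27017 = -135/49 - 64000/27017 = -6783295/1323833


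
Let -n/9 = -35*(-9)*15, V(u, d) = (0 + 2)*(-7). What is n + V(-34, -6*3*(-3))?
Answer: -42539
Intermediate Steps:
V(u, d) = -14 (V(u, d) = 2*(-7) = -14)
n = -42525 (n = -9*(-35*(-9))*15 = -2835*15 = -9*4725 = -42525)
n + V(-34, -6*3*(-3)) = -42525 - 14 = -42539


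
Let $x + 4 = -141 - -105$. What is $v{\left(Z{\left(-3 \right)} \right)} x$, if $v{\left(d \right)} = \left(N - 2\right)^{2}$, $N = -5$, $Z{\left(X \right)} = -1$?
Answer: $-1960$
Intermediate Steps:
$x = -40$ ($x = -4 - 36 = -40$)
$v{\left(d \right)} = 49$ ($v{\left(d \right)} = \left(-5 - 2\right)^{2} = \left(-7\right)^{2} = 49$)
$v{\left(Z{\left(-3 \right)} \right)} x = 49 \left(-40\right) = -1960$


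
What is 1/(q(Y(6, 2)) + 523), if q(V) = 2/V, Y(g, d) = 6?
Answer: 3/1570 ≈ 0.0019108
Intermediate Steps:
1/(q(Y(6, 2)) + 523) = 1/(2/6 + 523) = 1/(2*(⅙) + 523) = 1/(⅓ + 523) = 1/(1570/3) = 3/1570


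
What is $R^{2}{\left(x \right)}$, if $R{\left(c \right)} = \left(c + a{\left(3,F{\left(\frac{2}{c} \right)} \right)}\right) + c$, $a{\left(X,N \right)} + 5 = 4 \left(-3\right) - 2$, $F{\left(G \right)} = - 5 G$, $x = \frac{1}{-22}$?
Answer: $\frac{44100}{121} \approx 364.46$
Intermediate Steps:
$x = - \frac{1}{22} \approx -0.045455$
$a{\left(X,N \right)} = -19$ ($a{\left(X,N \right)} = -5 + \left(4 \left(-3\right) - 2\right) = -5 - 14 = -19$)
$R{\left(c \right)} = -19 + 2 c$ ($R{\left(c \right)} = \left(c - 19\right) + c = \left(-19 + c\right) + c = -19 + 2 c$)
$R^{2}{\left(x \right)} = \left(-19 + 2 \left(- \frac{1}{22}\right)\right)^{2} = \left(-19 - \frac{1}{11}\right)^{2} = \left(- \frac{210}{11}\right)^{2} = \frac{44100}{121}$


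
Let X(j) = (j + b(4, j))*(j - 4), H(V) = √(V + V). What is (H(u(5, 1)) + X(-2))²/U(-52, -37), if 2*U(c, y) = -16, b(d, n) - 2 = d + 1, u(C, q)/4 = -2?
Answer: -221/2 + 30*I ≈ -110.5 + 30.0*I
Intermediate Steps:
u(C, q) = -8 (u(C, q) = 4*(-2) = -8)
b(d, n) = 3 + d (b(d, n) = 2 + (d + 1) = 2 + (1 + d) = 3 + d)
U(c, y) = -8 (U(c, y) = (½)*(-16) = -8)
H(V) = √2*√V (H(V) = √(2*V) = √2*√V)
X(j) = (-4 + j)*(7 + j) (X(j) = (j + (3 + 4))*(j - 4) = (j + 7)*(-4 + j) = (7 + j)*(-4 + j) = (-4 + j)*(7 + j))
(H(u(5, 1)) + X(-2))²/U(-52, -37) = (√2*√(-8) + (-28 + (-2)² + 3*(-2)))²/(-8) = (√2*(2*I*√2) + (-28 + 4 - 6))²*(-⅛) = (4*I - 30)²*(-⅛) = (-30 + 4*I)²*(-⅛) = -(-30 + 4*I)²/8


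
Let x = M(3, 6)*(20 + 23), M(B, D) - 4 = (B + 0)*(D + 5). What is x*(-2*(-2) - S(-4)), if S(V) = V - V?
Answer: 6364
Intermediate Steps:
S(V) = 0
M(B, D) = 4 + B*(5 + D) (M(B, D) = 4 + (B + 0)*(D + 5) = 4 + B*(5 + D))
x = 1591 (x = (4 + 5*3 + 3*6)*(20 + 23) = (4 + 15 + 18)*43 = 37*43 = 1591)
x*(-2*(-2) - S(-4)) = 1591*(-2*(-2) - 1*0) = 1591*(4 + 0) = 1591*4 = 6364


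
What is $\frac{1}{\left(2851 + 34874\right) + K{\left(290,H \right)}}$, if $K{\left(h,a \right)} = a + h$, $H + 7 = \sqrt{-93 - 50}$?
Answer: $\frac{38008}{1444608207} - \frac{i \sqrt{143}}{1444608207} \approx 2.631 \cdot 10^{-5} - 8.2779 \cdot 10^{-9} i$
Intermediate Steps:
$H = -7 + i \sqrt{143}$ ($H = -7 + \sqrt{-93 - 50} = -7 + \sqrt{-143} = -7 + i \sqrt{143} \approx -7.0 + 11.958 i$)
$\frac{1}{\left(2851 + 34874\right) + K{\left(290,H \right)}} = \frac{1}{\left(2851 + 34874\right) + \left(\left(-7 + i \sqrt{143}\right) + 290\right)} = \frac{1}{37725 + \left(283 + i \sqrt{143}\right)} = \frac{1}{38008 + i \sqrt{143}}$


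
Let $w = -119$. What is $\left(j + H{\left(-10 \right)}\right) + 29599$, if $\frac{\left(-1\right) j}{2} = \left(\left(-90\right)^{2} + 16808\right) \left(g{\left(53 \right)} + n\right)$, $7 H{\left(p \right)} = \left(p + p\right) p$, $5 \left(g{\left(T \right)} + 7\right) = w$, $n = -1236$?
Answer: $\frac{2209778773}{35} \approx 6.3137 \cdot 10^{7}$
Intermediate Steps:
$g{\left(T \right)} = - \frac{154}{5}$ ($g{\left(T \right)} = -7 + \frac{1}{5} \left(-119\right) = -7 - \frac{119}{5} = - \frac{154}{5}$)
$H{\left(p \right)} = \frac{2 p^{2}}{7}$ ($H{\left(p \right)} = \frac{\left(p + p\right) p}{7} = \frac{2 p p}{7} = \frac{2 p^{2}}{7}$)
$j = \frac{315534544}{5}$ ($j = - 2 \left(\left(-90\right)^{2} + 16808\right) \left(- \frac{154}{5} - 1236\right) = - 2 \left(8100 + 16808\right) \left(- \frac{6334}{5}\right) = - 2 \cdot 24908 \left(- \frac{6334}{5}\right) = \left(-2\right) \left(- \frac{157767272}{5}\right) = \frac{315534544}{5} \approx 6.3107 \cdot 10^{7}$)
$\left(j + H{\left(-10 \right)}\right) + 29599 = \left(\frac{315534544}{5} + \frac{2 \left(-10\right)^{2}}{7}\right) + 29599 = \left(\frac{315534544}{5} + \frac{2}{7} \cdot 100\right) + 29599 = \left(\frac{315534544}{5} + \frac{200}{7}\right) + 29599 = \frac{2208742808}{35} + 29599 = \frac{2209778773}{35}$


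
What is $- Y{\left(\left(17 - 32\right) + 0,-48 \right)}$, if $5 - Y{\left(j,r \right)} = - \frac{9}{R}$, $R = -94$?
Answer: $- \frac{461}{94} \approx -4.9043$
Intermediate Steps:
$Y{\left(j,r \right)} = \frac{461}{94}$ ($Y{\left(j,r \right)} = 5 - - \frac{9}{-94} = 5 - \left(-9\right) \left(- \frac{1}{94}\right) = 5 - \frac{9}{94} = \frac{461}{94}$)
$- Y{\left(\left(17 - 32\right) + 0,-48 \right)} = \left(-1\right) \frac{461}{94} = - \frac{461}{94}$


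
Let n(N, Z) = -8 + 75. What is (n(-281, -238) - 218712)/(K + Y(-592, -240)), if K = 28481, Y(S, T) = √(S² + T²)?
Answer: -6227228245/810759297 + 3498320*√1594/810759297 ≈ -7.5085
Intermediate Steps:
n(N, Z) = 67
(n(-281, -238) - 218712)/(K + Y(-592, -240)) = (67 - 218712)/(28481 + √((-592)² + (-240)²)) = -218645/(28481 + √(350464 + 57600)) = -218645/(28481 + √408064) = -218645/(28481 + 16*√1594)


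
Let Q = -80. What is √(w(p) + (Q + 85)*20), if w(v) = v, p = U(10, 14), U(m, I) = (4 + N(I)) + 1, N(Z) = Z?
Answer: √119 ≈ 10.909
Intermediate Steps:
U(m, I) = 5 + I (U(m, I) = (4 + I) + 1 = 5 + I)
p = 19 (p = 5 + 14 = 19)
√(w(p) + (Q + 85)*20) = √(19 + (-80 + 85)*20) = √(19 + 5*20) = √(19 + 100) = √119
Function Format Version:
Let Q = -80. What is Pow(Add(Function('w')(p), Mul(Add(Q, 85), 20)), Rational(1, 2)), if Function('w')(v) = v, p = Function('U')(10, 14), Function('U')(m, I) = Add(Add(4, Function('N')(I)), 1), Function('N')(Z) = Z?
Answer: Pow(119, Rational(1, 2)) ≈ 10.909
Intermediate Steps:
Function('U')(m, I) = Add(5, I) (Function('U')(m, I) = Add(Add(4, I), 1) = Add(5, I))
p = 19 (p = Add(5, 14) = 19)
Pow(Add(Function('w')(p), Mul(Add(Q, 85), 20)), Rational(1, 2)) = Pow(Add(19, Mul(Add(-80, 85), 20)), Rational(1, 2)) = Pow(Add(19, Mul(5, 20)), Rational(1, 2)) = Pow(Add(19, 100), Rational(1, 2)) = Pow(119, Rational(1, 2))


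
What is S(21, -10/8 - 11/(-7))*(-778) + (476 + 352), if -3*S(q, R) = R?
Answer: 12759/14 ≈ 911.36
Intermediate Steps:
S(q, R) = -R/3
S(21, -10/8 - 11/(-7))*(-778) + (476 + 352) = -(-10/8 - 11/(-7))/3*(-778) + (476 + 352) = -(-10*⅛ - 11*(-⅐))/3*(-778) + 828 = -(-5/4 + 11/7)/3*(-778) + 828 = -⅓*9/28*(-778) + 828 = -3/28*(-778) + 828 = 1167/14 + 828 = 12759/14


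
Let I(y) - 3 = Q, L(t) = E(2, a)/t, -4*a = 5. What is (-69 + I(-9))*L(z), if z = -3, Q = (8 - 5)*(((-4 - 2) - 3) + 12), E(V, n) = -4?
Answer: -76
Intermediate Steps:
a = -5/4 (a = -1/4*5 = -5/4 ≈ -1.2500)
Q = 9 (Q = 3*((-6 - 3) + 12) = 3*(-9 + 12) = 3*3 = 9)
L(t) = -4/t
I(y) = 12 (I(y) = 3 + 9 = 12)
(-69 + I(-9))*L(z) = (-69 + 12)*(-4/(-3)) = -(-228)*(-1)/3 = -57*4/3 = -76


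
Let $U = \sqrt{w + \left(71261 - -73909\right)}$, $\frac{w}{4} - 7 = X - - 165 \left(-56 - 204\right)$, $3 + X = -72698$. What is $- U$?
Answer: $- i \sqrt{317206} \approx - 563.21 i$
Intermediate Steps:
$X = -72701$ ($X = -3 - 72698 = -72701$)
$w = -462376$ ($w = 28 + 4 \left(-72701 - - 165 \left(-56 - 204\right)\right) = 28 + 4 \left(-72701 - \left(-165\right) \left(-260\right)\right) = 28 + 4 \left(-72701 - 42900\right) = 28 + 4 \left(-115601\right) = 28 - 462404 = -462376$)
$U = i \sqrt{317206}$ ($U = \sqrt{-462376 + \left(71261 - -73909\right)} = \sqrt{-462376 + \left(71261 + 73909\right)} = \sqrt{-462376 + 145170} = \sqrt{-317206} = i \sqrt{317206} \approx 563.21 i$)
$- U = - i \sqrt{317206}$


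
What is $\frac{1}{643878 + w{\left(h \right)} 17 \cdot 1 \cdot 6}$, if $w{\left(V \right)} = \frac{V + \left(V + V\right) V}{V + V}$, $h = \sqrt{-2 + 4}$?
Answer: $\frac{214643}{138214845411} - \frac{34 \sqrt{2}}{138214845411} \approx 1.5526 \cdot 10^{-6}$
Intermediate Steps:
$h = \sqrt{2} \approx 1.4142$
$w{\left(V \right)} = \frac{V + 2 V^{2}}{2 V}$ ($w{\left(V \right)} = \frac{V + 2 V V}{2 V} = \left(V + 2 V^{2}\right) \frac{1}{2 V} = \frac{V + 2 V^{2}}{2 V}$)
$\frac{1}{643878 + w{\left(h \right)} 17 \cdot 1 \cdot 6} = \frac{1}{643878 + \left(\frac{1}{2} + \sqrt{2}\right) 17 \cdot 1 \cdot 6} = \frac{1}{643878 + \left(\frac{17}{2} + 17 \sqrt{2}\right) 6} = \frac{1}{643878 + \left(51 + 102 \sqrt{2}\right)} = \frac{1}{643929 + 102 \sqrt{2}}$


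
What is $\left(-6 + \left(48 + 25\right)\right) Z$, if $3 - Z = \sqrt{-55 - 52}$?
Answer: $201 - 67 i \sqrt{107} \approx 201.0 - 693.05 i$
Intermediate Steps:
$Z = 3 - i \sqrt{107}$ ($Z = 3 - \sqrt{-55 - 52} = 3 - \sqrt{-107} = 3 - i \sqrt{107} \approx 3.0 - 10.344 i$)
$\left(-6 + \left(48 + 25\right)\right) Z = \left(-6 + \left(48 + 25\right)\right) \left(3 - i \sqrt{107}\right) = \left(-6 + 73\right) \left(3 - i \sqrt{107}\right) = 67 \left(3 - i \sqrt{107}\right) = 201 - 67 i \sqrt{107}$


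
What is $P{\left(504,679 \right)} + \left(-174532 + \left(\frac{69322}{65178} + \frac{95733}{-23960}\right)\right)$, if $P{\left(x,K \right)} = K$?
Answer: $- \frac{135752351556497}{780832440} \approx -1.7386 \cdot 10^{5}$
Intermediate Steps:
$P{\left(504,679 \right)} + \left(-174532 + \left(\frac{69322}{65178} + \frac{95733}{-23960}\right)\right) = 679 + \left(-174532 + \left(\frac{69322}{65178} + \frac{95733}{-23960}\right)\right) = 679 + \left(-174532 + \left(69322 \cdot \frac{1}{65178} + 95733 \left(- \frac{1}{23960}\right)\right)\right) = 679 + \left(-174532 + \left(\frac{34661}{32589} - \frac{95733}{23960}\right)\right) = 679 - \frac{136282536783257}{780832440} = - \frac{135752351556497}{780832440}$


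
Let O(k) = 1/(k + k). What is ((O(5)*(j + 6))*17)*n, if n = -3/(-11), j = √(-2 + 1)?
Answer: 153/55 + 51*I/110 ≈ 2.7818 + 0.46364*I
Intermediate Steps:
j = I (j = √(-1) = I ≈ 1.0*I)
O(k) = 1/(2*k)
n = 3/11 (n = -3*(-1/11) = 3/11 ≈ 0.27273)
((O(5)*(j + 6))*17)*n = ((((½)/5)*(I + 6))*17)*(3/11) = ((((½)*(⅕))*(6 + I))*17)*(3/11) = (((6 + I)/10)*17)*(3/11) = ((⅗ + I/10)*17)*(3/11) = (51/5 + 17*I/10)*(3/11) = 153/55 + 51*I/110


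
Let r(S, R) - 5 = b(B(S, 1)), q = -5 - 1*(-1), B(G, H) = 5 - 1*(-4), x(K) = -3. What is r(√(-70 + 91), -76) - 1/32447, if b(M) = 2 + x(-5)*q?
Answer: 616492/32447 ≈ 19.000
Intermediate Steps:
B(G, H) = 9 (B(G, H) = 5 + 4 = 9)
q = -4 (q = -5 + 1 = -4)
b(M) = 14 (b(M) = 2 - 3*(-4) = 2 + 12 = 14)
r(S, R) = 19 (r(S, R) = 5 + 14 = 19)
r(√(-70 + 91), -76) - 1/32447 = 19 - 1/32447 = 616492/32447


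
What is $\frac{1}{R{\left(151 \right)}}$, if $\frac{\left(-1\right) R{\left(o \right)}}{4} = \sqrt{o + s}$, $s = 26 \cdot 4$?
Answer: $- \frac{\sqrt{255}}{1020} \approx -0.015656$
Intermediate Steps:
$s = 104$
$R{\left(o \right)} = - 4 \sqrt{104 + o}$ ($R{\left(o \right)} = - 4 \sqrt{o + 104} = - 4 \sqrt{104 + o}$)
$\frac{1}{R{\left(151 \right)}} = \frac{1}{\left(-4\right) \sqrt{104 + 151}} = \frac{1}{\left(-4\right) \sqrt{255}} = - \frac{\sqrt{255}}{1020}$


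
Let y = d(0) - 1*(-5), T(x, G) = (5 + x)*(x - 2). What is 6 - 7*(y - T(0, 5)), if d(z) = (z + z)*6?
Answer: -99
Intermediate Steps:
d(z) = 12*z (d(z) = (2*z)*6 = 12*z)
T(x, G) = (-2 + x)*(5 + x) (T(x, G) = (5 + x)*(-2 + x) = (-2 + x)*(5 + x))
y = 5 (y = 12*0 - 1*(-5) = 0 + 5 = 5)
6 - 7*(y - T(0, 5)) = 6 - 7*(5 - (-10 + 0**2 + 3*0)) = 6 - 7*(5 - (-10 + 0 + 0)) = 6 - 7*(5 - 1*(-10)) = 6 - 7*(5 + 10) = 6 - 7*15 = 6 - 105 = -99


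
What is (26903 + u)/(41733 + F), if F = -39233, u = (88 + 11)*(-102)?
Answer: 3361/500 ≈ 6.7220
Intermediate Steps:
u = -10098 (u = 99*(-102) = -10098)
(26903 + u)/(41733 + F) = (26903 - 10098)/(41733 - 39233) = 16805/2500 = 16805*(1/2500) = 3361/500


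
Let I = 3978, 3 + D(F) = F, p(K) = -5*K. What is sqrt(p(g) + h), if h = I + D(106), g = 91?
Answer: 7*sqrt(74) ≈ 60.216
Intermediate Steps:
D(F) = -3 + F
h = 4081 (h = 3978 + (-3 + 106) = 3978 + 103 = 4081)
sqrt(p(g) + h) = sqrt(-5*91 + 4081) = sqrt(-455 + 4081) = sqrt(3626) = 7*sqrt(74)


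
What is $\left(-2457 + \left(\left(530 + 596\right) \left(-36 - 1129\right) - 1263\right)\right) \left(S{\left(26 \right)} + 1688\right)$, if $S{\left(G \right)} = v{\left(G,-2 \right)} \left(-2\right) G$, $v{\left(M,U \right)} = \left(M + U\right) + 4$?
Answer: $-305198320$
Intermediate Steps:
$v{\left(M,U \right)} = 4 + M + U$
$S{\left(G \right)} = G \left(-4 - 2 G\right)$ ($S{\left(G \right)} = \left(4 + G - 2\right) \left(-2\right) G = \left(2 + G\right) \left(-2\right) G = \left(-4 - 2 G\right) G = G \left(-4 - 2 G\right)$)
$\left(-2457 + \left(\left(530 + 596\right) \left(-36 - 1129\right) - 1263\right)\right) \left(S{\left(26 \right)} + 1688\right) = \left(-2457 + \left(\left(530 + 596\right) \left(-36 - 1129\right) - 1263\right)\right) \left(\left(-2\right) 26 \left(2 + 26\right) + 1688\right) = \left(-2457 + \left(1126 \left(-1165\right) - 1263\right)\right) \left(\left(-2\right) 26 \cdot 28 + 1688\right) = \left(-2457 - 1313053\right) \left(-1456 + 1688\right) = \left(-2457 - 1313053\right) 232 = \left(-1315510\right) 232 = -305198320$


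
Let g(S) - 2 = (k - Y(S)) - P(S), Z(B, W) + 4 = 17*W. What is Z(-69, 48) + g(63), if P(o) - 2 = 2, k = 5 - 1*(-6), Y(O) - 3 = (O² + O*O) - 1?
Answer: -7119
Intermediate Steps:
Y(O) = 2 + 2*O² (Y(O) = 3 + ((O² + O*O) - 1) = 3 + ((O² + O²) - 1) = 3 + (2*O² - 1) = 3 + (-1 + 2*O²) = 2 + 2*O²)
k = 11 (k = 5 + 6 = 11)
Z(B, W) = -4 + 17*W
P(o) = 4 (P(o) = 2 + 2 = 4)
g(S) = 7 - 2*S² (g(S) = 2 + ((11 - (2 + 2*S²)) - 1*4) = 2 + ((11 + (-2 - 2*S²)) - 4) = 2 + ((9 - 2*S²) - 4) = 2 + (5 - 2*S²) = 7 - 2*S²)
Z(-69, 48) + g(63) = (-4 + 17*48) + (7 - 2*63²) = (-4 + 816) + (7 - 2*3969) = 812 + (7 - 7938) = 812 - 7931 = -7119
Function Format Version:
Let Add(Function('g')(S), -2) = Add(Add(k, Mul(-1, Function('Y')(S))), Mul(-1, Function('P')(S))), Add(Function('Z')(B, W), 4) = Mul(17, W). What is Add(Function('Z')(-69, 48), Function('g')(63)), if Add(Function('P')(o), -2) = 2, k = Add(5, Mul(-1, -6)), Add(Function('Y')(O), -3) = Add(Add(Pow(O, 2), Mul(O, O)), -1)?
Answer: -7119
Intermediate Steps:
Function('Y')(O) = Add(2, Mul(2, Pow(O, 2))) (Function('Y')(O) = Add(3, Add(Add(Pow(O, 2), Mul(O, O)), -1)) = Add(3, Add(Add(Pow(O, 2), Pow(O, 2)), -1)) = Add(3, Add(Mul(2, Pow(O, 2)), -1)) = Add(3, Add(-1, Mul(2, Pow(O, 2)))) = Add(2, Mul(2, Pow(O, 2))))
k = 11 (k = Add(5, 6) = 11)
Function('Z')(B, W) = Add(-4, Mul(17, W))
Function('P')(o) = 4 (Function('P')(o) = Add(2, 2) = 4)
Function('g')(S) = Add(7, Mul(-2, Pow(S, 2))) (Function('g')(S) = Add(2, Add(Add(11, Mul(-1, Add(2, Mul(2, Pow(S, 2))))), Mul(-1, 4))) = Add(2, Add(Add(11, Add(-2, Mul(-2, Pow(S, 2)))), -4)) = Add(2, Add(Add(9, Mul(-2, Pow(S, 2))), -4)) = Add(2, Add(5, Mul(-2, Pow(S, 2)))) = Add(7, Mul(-2, Pow(S, 2))))
Add(Function('Z')(-69, 48), Function('g')(63)) = Add(Add(-4, Mul(17, 48)), Add(7, Mul(-2, Pow(63, 2)))) = Add(Add(-4, 816), Add(7, Mul(-2, 3969))) = Add(812, Add(7, -7938)) = Add(812, -7931) = -7119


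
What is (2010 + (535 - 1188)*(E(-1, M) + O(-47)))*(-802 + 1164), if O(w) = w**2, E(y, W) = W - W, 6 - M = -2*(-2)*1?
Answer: -521449054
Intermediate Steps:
M = 2 (M = 6 - (-2*(-2)) = 6 - 4 = 2)
E(y, W) = 0
(2010 + (535 - 1188)*(E(-1, M) + O(-47)))*(-802 + 1164) = (2010 + (535 - 1188)*(0 + (-47)**2))*(-802 + 1164) = (2010 - 653*(0 + 2209))*362 = (2010 - 653*2209)*362 = (2010 - 1442477)*362 = -1440467*362 = -521449054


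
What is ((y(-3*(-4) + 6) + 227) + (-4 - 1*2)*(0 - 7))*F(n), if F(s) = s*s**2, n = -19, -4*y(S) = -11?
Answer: -7455733/4 ≈ -1.8639e+6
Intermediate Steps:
y(S) = 11/4 (y(S) = -1/4*(-11) = 11/4)
F(s) = s**3
((y(-3*(-4) + 6) + 227) + (-4 - 1*2)*(0 - 7))*F(n) = ((11/4 + 227) + (-4 - 1*2)*(0 - 7))*(-19)**3 = (919/4 + (-4 - 2)*(-7))*(-6859) = (919/4 - 6*(-7))*(-6859) = (919/4 + 42)*(-6859) = (1087/4)*(-6859) = -7455733/4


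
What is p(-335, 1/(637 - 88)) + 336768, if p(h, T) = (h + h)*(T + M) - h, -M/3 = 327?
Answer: 545910107/549 ≈ 9.9437e+5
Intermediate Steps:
M = -981 (M = -3*327 = -981)
p(h, T) = -h + 2*h*(-981 + T) (p(h, T) = (h + h)*(T - 981) - h = (2*h)*(-981 + T) - h = 2*h*(-981 + T) - h = -h + 2*h*(-981 + T))
p(-335, 1/(637 - 88)) + 336768 = -335*(-1963 + 2/(637 - 88)) + 336768 = -335*(-1963 + 2/549) + 336768 = -335*(-1077685/549) + 336768 = 361024475/549 + 336768 = 545910107/549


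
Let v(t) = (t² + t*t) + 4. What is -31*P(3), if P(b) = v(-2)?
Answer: -372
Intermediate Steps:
v(t) = 4 + 2*t² (v(t) = (t² + t²) + 4 = 2*t² + 4 = 4 + 2*t²)
P(b) = 12 (P(b) = 4 + 2*(-2)² = 4 + 2*4 = 4 + 8 = 12)
-31*P(3) = -31*12 = -372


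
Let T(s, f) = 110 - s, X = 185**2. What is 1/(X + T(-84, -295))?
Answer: 1/34419 ≈ 2.9054e-5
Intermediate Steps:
X = 34225
1/(X + T(-84, -295)) = 1/(34225 + (110 - 1*(-84))) = 1/(34225 + (110 + 84)) = 1/(34225 + 194) = 1/34419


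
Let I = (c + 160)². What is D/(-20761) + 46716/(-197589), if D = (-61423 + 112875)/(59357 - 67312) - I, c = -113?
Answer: -1411001665299/10877521765565 ≈ -0.12972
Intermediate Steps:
I = 2209 (I = (-113 + 160)² = 47² = 2209)
D = -17624047/7955 (D = (-61423 + 112875)/(59357 - 67312) - 1*2209 = 51452/(-7955) - 2209 = 51452*(-1/7955) - 2209 = -51452/7955 - 2209 = -17624047/7955 ≈ -2215.5)
D/(-20761) + 46716/(-197589) = -17624047/7955/(-20761) + 46716/(-197589) = -17624047/7955*(-1/20761) + 46716*(-1/197589) = 17624047/165153755 - 15572/65863 = -1411001665299/10877521765565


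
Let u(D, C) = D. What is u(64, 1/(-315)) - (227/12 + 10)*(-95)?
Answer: 33733/12 ≈ 2811.1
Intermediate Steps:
u(64, 1/(-315)) - (227/12 + 10)*(-95) = 64 - (227/12 + 10)*(-95) = 64 - 347*(-95)/12 = 64 - 1*(-32965/12) = 64 + 32965/12 = 33733/12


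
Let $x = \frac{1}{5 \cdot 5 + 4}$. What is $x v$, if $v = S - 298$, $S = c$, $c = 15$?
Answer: $- \frac{283}{29} \approx -9.7586$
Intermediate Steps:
$S = 15$
$x = \frac{1}{29}$ ($x = \frac{1}{25 + 4} = \frac{1}{29} \approx 0.034483$)
$v = -283$ ($v = 15 - 298 = -283$)
$x v = \frac{1}{29} \left(-283\right) = - \frac{283}{29}$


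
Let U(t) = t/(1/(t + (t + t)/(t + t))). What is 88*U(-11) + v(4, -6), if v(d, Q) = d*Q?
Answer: 9656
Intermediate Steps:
U(t) = t*(1 + t) (U(t) = t/(1/(t + (2*t)/((2*t)))) = t/(1/(t + (2*t)*(1/(2*t)))) = t/(1/(t + 1)) = t/(1/(1 + t)) = t*(1 + t))
v(d, Q) = Q*d
88*U(-11) + v(4, -6) = 88*(-11*(1 - 11)) - 6*4 = 88*(-11*(-10)) - 24 = 88*110 - 24 = 9680 - 24 = 9656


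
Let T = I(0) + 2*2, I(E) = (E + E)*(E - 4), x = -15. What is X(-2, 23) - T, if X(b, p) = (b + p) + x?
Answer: 2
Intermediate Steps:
I(E) = 2*E*(-4 + E) (I(E) = (2*E)*(-4 + E) = 2*E*(-4 + E))
T = 4 (T = 2*0*(-4 + 0) + 2*2 = 2*0*(-4) + 4 = 0 + 4 = 4)
X(b, p) = -15 + b + p (X(b, p) = (b + p) - 15 = -15 + b + p)
X(-2, 23) - T = (-15 - 2 + 23) - 1*4 = 6 - 4 = 2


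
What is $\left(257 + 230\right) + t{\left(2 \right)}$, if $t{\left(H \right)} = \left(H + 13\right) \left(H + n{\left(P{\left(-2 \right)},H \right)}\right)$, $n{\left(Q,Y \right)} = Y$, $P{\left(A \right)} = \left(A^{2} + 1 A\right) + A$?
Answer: $547$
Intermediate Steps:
$P{\left(A \right)} = A^{2} + 2 A$ ($P{\left(A \right)} = \left(A^{2} + A\right) + A = \left(A + A^{2}\right) + A = A^{2} + 2 A$)
$t{\left(H \right)} = 2 H \left(13 + H\right)$ ($t{\left(H \right)} = \left(H + 13\right) \left(H + H\right) = \left(13 + H\right) 2 H = 2 H \left(13 + H\right)$)
$\left(257 + 230\right) + t{\left(2 \right)} = \left(257 + 230\right) + 2 \cdot 2 \left(13 + 2\right) = 487 + 2 \cdot 2 \cdot 15 = 487 + 60 = 547$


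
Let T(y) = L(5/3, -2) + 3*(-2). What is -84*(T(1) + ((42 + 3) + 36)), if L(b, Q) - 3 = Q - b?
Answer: -6244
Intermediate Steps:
L(b, Q) = 3 + Q - b (L(b, Q) = 3 + (Q - b) = 3 + Q - b)
T(y) = -20/3 (T(y) = (3 - 2 - 5/3) + 3*(-2) = (3 - 2 - 5/3) - 6 = -⅔ - 6 = -20/3)
-84*(T(1) + ((42 + 3) + 36)) = -84*(-20/3 + ((42 + 3) + 36)) = -84*(-20/3 + (45 + 36)) = -84*(-20/3 + 81) = -84*223/3 = -6244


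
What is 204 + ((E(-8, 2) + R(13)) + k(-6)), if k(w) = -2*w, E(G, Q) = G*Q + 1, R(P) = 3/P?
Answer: 2616/13 ≈ 201.23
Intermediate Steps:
E(G, Q) = 1 + G*Q
204 + ((E(-8, 2) + R(13)) + k(-6)) = 204 + (((1 - 8*2) + 3/13) - 2*(-6)) = 204 + (((1 - 16) + 3*(1/13)) + 12) = 204 + ((-15 + 3/13) + 12) = 204 + (-192/13 + 12) = 204 - 36/13 = 2616/13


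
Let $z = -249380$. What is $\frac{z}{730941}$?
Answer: $- \frac{249380}{730941} \approx -0.34118$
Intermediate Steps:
$\frac{z}{730941} = - \frac{249380}{730941}$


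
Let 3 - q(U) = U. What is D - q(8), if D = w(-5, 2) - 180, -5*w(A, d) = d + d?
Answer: -879/5 ≈ -175.80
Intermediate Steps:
q(U) = 3 - U
w(A, d) = -2*d/5 (w(A, d) = -(d + d)/5 = -2*d/5)
D = -904/5 (D = -⅖*2 - 180 = -⅘ - 180 = -904/5 ≈ -180.80)
D - q(8) = -904/5 - (3 - 1*8) = -904/5 - (3 - 8) = -904/5 - 1*(-5) = -904/5 + 5 = -879/5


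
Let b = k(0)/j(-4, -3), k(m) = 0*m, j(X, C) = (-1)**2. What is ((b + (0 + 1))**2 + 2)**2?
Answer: 9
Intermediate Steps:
j(X, C) = 1
k(m) = 0
b = 0 (b = 0/1 = 0*1 = 0)
((b + (0 + 1))**2 + 2)**2 = ((0 + (0 + 1))**2 + 2)**2 = ((0 + 1)**2 + 2)**2 = (1**2 + 2)**2 = (1 + 2)**2 = 3**2 = 9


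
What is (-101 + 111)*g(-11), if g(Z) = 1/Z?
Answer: -10/11 ≈ -0.90909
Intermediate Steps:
(-101 + 111)*g(-11) = (-101 + 111)/(-11) = 10*(-1/11) = -10/11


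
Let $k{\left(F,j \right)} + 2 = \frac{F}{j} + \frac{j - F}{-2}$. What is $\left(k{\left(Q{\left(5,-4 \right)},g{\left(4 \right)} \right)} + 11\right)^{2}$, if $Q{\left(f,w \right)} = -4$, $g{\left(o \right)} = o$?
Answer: $16$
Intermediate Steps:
$k{\left(F,j \right)} = -2 + \frac{F}{2} - \frac{j}{2} + \frac{F}{j}$ ($k{\left(F,j \right)} = -2 + \left(\frac{F}{j} + \frac{j - F}{-2}\right) = -2 + \left(\frac{F}{j} + \left(j - F\right) \left(- \frac{1}{2}\right)\right) = -2 + \left(\frac{F}{j} + \left(\frac{F}{2} - \frac{j}{2}\right)\right) = -2 + \left(\frac{F}{2} - \frac{j}{2} + \frac{F}{j}\right) = -2 + \frac{F}{2} - \frac{j}{2} + \frac{F}{j}$)
$\left(k{\left(Q{\left(5,-4 \right)},g{\left(4 \right)} \right)} + 11\right)^{2} = \left(\frac{-4 - 2 \left(4 + 4 - -4\right)}{4} + 11\right)^{2} = \left(\frac{-4 - 2 \left(4 + 4 + 4\right)}{4} + 11\right)^{2} = \left(\frac{-4 - 2 \cdot 12}{4} + 11\right)^{2} = \left(\frac{-4 - 24}{4} + 11\right)^{2} = \left(\frac{1}{4} \left(-28\right) + 11\right)^{2} = \left(-7 + 11\right)^{2} = 4^{2} = 16$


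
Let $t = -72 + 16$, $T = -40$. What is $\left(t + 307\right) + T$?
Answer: $211$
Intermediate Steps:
$t = -56$
$\left(t + 307\right) + T = \left(-56 + 307\right) - 40 = 251 - 40 = 211$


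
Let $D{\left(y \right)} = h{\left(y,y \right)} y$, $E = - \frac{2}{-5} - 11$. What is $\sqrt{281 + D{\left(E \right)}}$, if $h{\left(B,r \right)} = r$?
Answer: $\frac{\sqrt{9834}}{5} \approx 19.833$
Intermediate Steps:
$E = - \frac{53}{5}$ ($E = \left(-2\right) \left(- \frac{1}{5}\right) - 11 = \frac{2}{5} - 11 = - \frac{53}{5} \approx -10.6$)
$D{\left(y \right)} = y^{2}$ ($D{\left(y \right)} = y y = y^{2}$)
$\sqrt{281 + D{\left(E \right)}} = \sqrt{281 + \left(- \frac{53}{5}\right)^{2}} = \sqrt{281 + \frac{2809}{25}} = \sqrt{\frac{9834}{25}} = \frac{\sqrt{9834}}{5}$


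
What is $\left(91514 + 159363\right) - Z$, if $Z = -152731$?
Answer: $403608$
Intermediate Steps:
$\left(91514 + 159363\right) - Z = \left(91514 + 159363\right) - -152731 = 250877 + 152731 = 403608$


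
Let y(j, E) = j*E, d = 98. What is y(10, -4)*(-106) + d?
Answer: 4338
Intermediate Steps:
y(j, E) = E*j
y(10, -4)*(-106) + d = -4*10*(-106) + 98 = -40*(-106) + 98 = 4240 + 98 = 4338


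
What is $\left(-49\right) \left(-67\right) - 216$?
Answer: $3067$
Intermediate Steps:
$\left(-49\right) \left(-67\right) - 216 = 3283 - 216 = 3067$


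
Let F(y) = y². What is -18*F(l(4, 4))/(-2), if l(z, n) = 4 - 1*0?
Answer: 144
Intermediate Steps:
l(z, n) = 4 (l(z, n) = 4 + 0 = 4)
-18*F(l(4, 4))/(-2) = -18*4²/(-2) = -288*(-1)/2 = -18*(-8) = 144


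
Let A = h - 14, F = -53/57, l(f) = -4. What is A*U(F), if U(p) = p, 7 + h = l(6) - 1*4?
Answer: 1537/57 ≈ 26.965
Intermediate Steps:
F = -53/57 (F = -53*1/57 = -53/57 ≈ -0.92982)
h = -15 (h = -7 + (-4 - 1*4) = -7 + (-4 - 4) = -7 - 8 = -15)
A = -29 (A = -15 - 14 = -29)
A*U(F) = -29*(-53/57) = 1537/57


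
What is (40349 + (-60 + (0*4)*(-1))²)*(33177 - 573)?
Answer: 1432913196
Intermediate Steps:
(40349 + (-60 + (0*4)*(-1))²)*(33177 - 573) = (40349 + (-60 + 0*(-1))²)*32604 = (40349 + (-60 + 0)²)*32604 = (40349 + (-60)²)*32604 = (40349 + 3600)*32604 = 43949*32604 = 1432913196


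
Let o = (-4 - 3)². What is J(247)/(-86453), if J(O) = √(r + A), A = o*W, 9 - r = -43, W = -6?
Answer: -11*I*√2/86453 ≈ -0.00017994*I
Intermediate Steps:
o = 49 (o = (-7)² = 49)
r = 52 (r = 9 - 1*(-43) = 9 + 43 = 52)
A = -294 (A = 49*(-6) = -294)
J(O) = 11*I*√2 (J(O) = √(52 - 294) = √(-242) = 11*I*√2)
J(247)/(-86453) = (11*I*√2)/(-86453) = (11*I*√2)*(-1/86453) = -11*I*√2/86453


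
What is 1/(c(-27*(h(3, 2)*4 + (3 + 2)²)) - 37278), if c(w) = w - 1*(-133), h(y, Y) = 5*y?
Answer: -1/39440 ≈ -2.5355e-5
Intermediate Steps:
c(w) = 133 + w (c(w) = w + 133 = 133 + w)
1/(c(-27*(h(3, 2)*4 + (3 + 2)²)) - 37278) = 1/((133 - 27*((5*3)*4 + (3 + 2)²)) - 37278) = 1/((133 - 27*(15*4 + 5²)) - 37278) = 1/((133 - 27*(60 + 25)) - 37278) = 1/((133 - 27*85) - 37278) = 1/((133 - 2295) - 37278) = 1/(-2162 - 37278) = 1/(-39440) = -1/39440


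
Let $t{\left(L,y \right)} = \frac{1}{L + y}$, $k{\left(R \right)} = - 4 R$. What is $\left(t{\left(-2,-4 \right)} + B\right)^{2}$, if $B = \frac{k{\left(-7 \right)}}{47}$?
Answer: $\frac{14641}{79524} \approx 0.18411$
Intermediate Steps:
$B = \frac{28}{47}$ ($B = \frac{\left(-4\right) \left(-7\right)}{47} = 28 \cdot \frac{1}{47} = \frac{28}{47} \approx 0.59575$)
$\left(t{\left(-2,-4 \right)} + B\right)^{2} = \left(\frac{1}{-2 - 4} + \frac{28}{47}\right)^{2} = \left(\frac{1}{-6} + \frac{28}{47}\right)^{2} = \left(- \frac{1}{6} + \frac{28}{47}\right)^{2} = \left(\frac{121}{282}\right)^{2} = \frac{14641}{79524}$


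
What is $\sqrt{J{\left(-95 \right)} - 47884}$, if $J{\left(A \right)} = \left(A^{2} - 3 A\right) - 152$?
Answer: $17 i \sqrt{134} \approx 196.79 i$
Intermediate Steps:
$J{\left(A \right)} = -152 + A^{2} - 3 A$
$\sqrt{J{\left(-95 \right)} - 47884} = \sqrt{\left(-152 + \left(-95\right)^{2} - -285\right) - 47884} = \sqrt{\left(-152 + 9025 + 285\right) - 47884} = \sqrt{9158 - 47884} = \sqrt{-38726} = 17 i \sqrt{134}$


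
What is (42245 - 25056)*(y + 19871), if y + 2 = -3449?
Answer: 282243380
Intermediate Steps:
y = -3451 (y = -2 - 3449 = -3451)
(42245 - 25056)*(y + 19871) = (42245 - 25056)*(-3451 + 19871) = 17189*16420 = 282243380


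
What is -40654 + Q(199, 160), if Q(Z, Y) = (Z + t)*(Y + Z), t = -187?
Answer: -36346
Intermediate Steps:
Q(Z, Y) = (-187 + Z)*(Y + Z) (Q(Z, Y) = (Z - 187)*(Y + Z) = (-187 + Z)*(Y + Z))
-40654 + Q(199, 160) = -40654 + (199² - 187*160 - 187*199 + 160*199) = -40654 + (39601 - 29920 - 37213 + 31840) = -40654 + 4308 = -36346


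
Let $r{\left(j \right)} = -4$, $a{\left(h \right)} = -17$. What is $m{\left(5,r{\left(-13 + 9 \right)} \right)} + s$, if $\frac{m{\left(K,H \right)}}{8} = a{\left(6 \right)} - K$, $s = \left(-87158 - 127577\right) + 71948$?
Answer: $-142963$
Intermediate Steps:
$s = -142787$ ($s = -214735 + 71948 = -142787$)
$m{\left(K,H \right)} = -136 - 8 K$ ($m{\left(K,H \right)} = 8 \left(-17 - K\right) = -136 - 8 K$)
$m{\left(5,r{\left(-13 + 9 \right)} \right)} + s = \left(-136 - 40\right) - 142787 = -176 - 142787 = -142963$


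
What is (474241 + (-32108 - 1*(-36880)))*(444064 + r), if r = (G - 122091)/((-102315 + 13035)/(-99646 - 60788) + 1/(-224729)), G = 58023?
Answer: 175628083237212425196/1114646927 ≈ 1.5756e+11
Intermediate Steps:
r = -128328817579236/1114646927 (r = (58023 - 122091)/((-102315 + 13035)/(-99646 - 60788) + 1/(-224729)) = -64068/(-89280/(-160434) - 1/224729) = -64068/(-89280*(-1/160434) - 1/224729) = -64068/(4960/8913 - 1/224729) = -64068/1114646927/2003009577 = -64068*2003009577/1114646927 = -128328817579236/1114646927 ≈ -1.1513e+5)
(474241 + (-32108 - 1*(-36880)))*(444064 + r) = (474241 + (-32108 - 1*(-36880)))*(444064 - 128328817579236/1114646927) = (474241 + (-32108 + 36880))*(366645755412092/1114646927) = (474241 + 4772)*(366645755412092/1114646927) = 479013*(366645755412092/1114646927) = 175628083237212425196/1114646927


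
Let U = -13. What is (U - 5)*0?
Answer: 0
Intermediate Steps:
(U - 5)*0 = (-13 - 5)*0 = -18*0 = 0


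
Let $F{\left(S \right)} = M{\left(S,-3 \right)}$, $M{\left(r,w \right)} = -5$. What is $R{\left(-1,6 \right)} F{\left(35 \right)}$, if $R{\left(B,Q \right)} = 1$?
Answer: $-5$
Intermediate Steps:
$F{\left(S \right)} = -5$
$R{\left(-1,6 \right)} F{\left(35 \right)} = 1 \left(-5\right) = -5$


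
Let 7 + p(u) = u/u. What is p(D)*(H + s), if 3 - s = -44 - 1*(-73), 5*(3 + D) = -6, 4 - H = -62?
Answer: -240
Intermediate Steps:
H = 66 (H = 4 - 1*(-62) = 4 + 62 = 66)
D = -21/5 (D = -3 + (1/5)*(-6) = -3 - 6/5 = -21/5 ≈ -4.2000)
s = -26 (s = 3 - (-44 - 1*(-73)) = 3 - (-44 + 73) = 3 - 1*29 = 3 - 29 = -26)
p(u) = -6 (p(u) = -7 + u/u = -7 + 1 = -6)
p(D)*(H + s) = -6*(66 - 26) = -6*40 = -240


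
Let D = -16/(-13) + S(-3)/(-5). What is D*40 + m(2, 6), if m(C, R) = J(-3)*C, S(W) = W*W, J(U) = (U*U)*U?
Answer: -998/13 ≈ -76.769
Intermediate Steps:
J(U) = U**3 (J(U) = U**2*U = U**3)
S(W) = W**2
m(C, R) = -27*C (m(C, R) = (-3)**3*C = -27*C)
D = -37/65 (D = -16/(-13) + (-3)**2/(-5) = -16*(-1/13) + 9*(-1/5) = 16/13 - 9/5 = -37/65 ≈ -0.56923)
D*40 + m(2, 6) = -37/65*40 - 27*2 = -296/13 - 54 = -998/13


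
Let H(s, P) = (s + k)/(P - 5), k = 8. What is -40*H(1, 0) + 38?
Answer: 110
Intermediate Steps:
H(s, P) = (8 + s)/(-5 + P) (H(s, P) = (s + 8)/(P - 5) = (8 + s)/(-5 + P))
-40*H(1, 0) + 38 = -40*(8 + 1)/(-5 + 0) + 38 = -40*9/(-5) + 38 = -(-8)*9 + 38 = -40*(-9/5) + 38 = 72 + 38 = 110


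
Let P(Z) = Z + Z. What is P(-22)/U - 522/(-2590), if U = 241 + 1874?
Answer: 99007/547785 ≈ 0.18074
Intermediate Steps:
P(Z) = 2*Z
U = 2115
P(-22)/U - 522/(-2590) = (2*(-22))/2115 - 522/(-2590) = -44*1/2115 - 522*(-1/2590) = -44/2115 + 261/1295 = 99007/547785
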